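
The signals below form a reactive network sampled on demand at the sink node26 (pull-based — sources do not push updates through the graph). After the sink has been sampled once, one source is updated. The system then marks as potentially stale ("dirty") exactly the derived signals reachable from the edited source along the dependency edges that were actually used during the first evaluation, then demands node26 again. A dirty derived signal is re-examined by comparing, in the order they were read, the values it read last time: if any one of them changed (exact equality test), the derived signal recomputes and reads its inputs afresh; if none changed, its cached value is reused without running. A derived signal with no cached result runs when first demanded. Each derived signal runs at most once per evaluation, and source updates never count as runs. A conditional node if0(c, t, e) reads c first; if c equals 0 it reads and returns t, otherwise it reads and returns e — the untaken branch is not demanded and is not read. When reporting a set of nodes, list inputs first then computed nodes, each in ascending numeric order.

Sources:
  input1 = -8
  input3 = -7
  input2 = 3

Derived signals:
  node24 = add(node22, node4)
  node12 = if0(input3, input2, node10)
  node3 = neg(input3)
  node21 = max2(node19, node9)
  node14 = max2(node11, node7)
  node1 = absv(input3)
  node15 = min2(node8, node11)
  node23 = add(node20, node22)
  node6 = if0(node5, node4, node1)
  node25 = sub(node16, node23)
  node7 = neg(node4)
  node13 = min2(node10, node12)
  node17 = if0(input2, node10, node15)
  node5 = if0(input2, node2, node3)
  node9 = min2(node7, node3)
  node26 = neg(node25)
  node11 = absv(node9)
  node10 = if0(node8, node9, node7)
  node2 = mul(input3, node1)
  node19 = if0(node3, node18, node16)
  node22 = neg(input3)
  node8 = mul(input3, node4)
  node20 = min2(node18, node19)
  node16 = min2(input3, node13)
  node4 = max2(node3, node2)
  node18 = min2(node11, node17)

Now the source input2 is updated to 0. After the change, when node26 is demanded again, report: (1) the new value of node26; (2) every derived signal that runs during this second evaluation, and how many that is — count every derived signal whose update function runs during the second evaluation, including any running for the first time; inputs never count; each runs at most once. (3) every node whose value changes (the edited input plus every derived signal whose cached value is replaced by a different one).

Initial pass — values computed on the first demand:
  node1 = absv(-7) = 7
  node2 = mul(-7, 7) = -49
  node3 = neg(-7) = 7
  node4 = max2(7, -49) = 7
  node7 = neg(7) = -7
  node8 = mul(-7, 7) = -49
  node9 = min2(-7, 7) = -7
  node10 = if0(node8=-49 -> else branch node7) = -7
  node11 = absv(-7) = 7
  node12 = if0(input3=-7 -> else branch node10) = -7
  node13 = min2(-7, -7) = -7
  node15 = min2(-49, 7) = -49
  node16 = min2(-7, -7) = -7
  node17 = if0(input2=3 -> else branch node15) = -49
  node18 = min2(7, -49) = -49
  node19 = if0(node3=7 -> else branch node16) = -7
  node20 = min2(-49, -7) = -49
  node22 = neg(-7) = 7
  node23 = add(-49, 7) = -42
  node25 = sub(-7, -42) = 35
  node26 = neg(35) = -35

Second demand — change propagation:
  node17: re-runs because input2 3->0; new result -7.
  node18: re-runs because node17 -49->-7; new result -7.
  node20: re-runs because node18 -49->-7; new result -7.
  node23: re-runs because node20 -49->-7; new result 0.
  node25: re-runs because node23 -42->0; new result -7.
  node26: re-runs because node25 35->-7; new result 7.

node26 now evaluates to 7.
Run set: node17, node18, node20, node23, node25, node26 (6 run).
Changed values: input2, node17, node18, node20, node23, node25, node26.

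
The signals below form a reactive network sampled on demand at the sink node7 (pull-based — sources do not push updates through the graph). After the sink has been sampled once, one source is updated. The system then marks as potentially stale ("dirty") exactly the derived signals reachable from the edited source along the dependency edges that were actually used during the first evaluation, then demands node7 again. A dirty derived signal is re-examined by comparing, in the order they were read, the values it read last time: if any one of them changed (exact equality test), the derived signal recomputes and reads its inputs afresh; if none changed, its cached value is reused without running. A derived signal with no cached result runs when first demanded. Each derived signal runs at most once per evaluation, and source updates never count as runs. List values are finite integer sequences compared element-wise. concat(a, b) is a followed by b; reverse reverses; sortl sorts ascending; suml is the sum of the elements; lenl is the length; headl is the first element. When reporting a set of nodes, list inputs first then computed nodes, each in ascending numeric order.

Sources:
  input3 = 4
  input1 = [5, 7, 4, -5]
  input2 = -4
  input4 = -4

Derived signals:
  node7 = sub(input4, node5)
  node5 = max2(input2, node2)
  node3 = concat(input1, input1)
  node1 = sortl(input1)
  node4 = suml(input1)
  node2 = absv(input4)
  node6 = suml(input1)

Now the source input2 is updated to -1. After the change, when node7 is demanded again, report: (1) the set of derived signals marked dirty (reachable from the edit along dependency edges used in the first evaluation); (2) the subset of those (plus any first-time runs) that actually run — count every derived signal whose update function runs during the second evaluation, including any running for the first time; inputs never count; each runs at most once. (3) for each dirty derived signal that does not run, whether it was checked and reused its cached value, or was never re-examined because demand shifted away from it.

Initial pass — values computed on the first demand:
  node2 = absv(-4) = 4
  node5 = max2(-4, 4) = 4
  node7 = sub(-4, 4) = -8

Second demand — change propagation:
  node5: re-runs because input2 -4->-1; new result 4 (unchanged).
  node7: re-examined; everything it read last time is the same (input4 unchanged, node5 unchanged) — cache -8 kept, no run.

The important point: node5 recomputes to an identical value, and the output ends up unchanged.

Dirty set: node5, node7.
Run set: node5 (1 run).
Re-examined without running (cache reused): node7.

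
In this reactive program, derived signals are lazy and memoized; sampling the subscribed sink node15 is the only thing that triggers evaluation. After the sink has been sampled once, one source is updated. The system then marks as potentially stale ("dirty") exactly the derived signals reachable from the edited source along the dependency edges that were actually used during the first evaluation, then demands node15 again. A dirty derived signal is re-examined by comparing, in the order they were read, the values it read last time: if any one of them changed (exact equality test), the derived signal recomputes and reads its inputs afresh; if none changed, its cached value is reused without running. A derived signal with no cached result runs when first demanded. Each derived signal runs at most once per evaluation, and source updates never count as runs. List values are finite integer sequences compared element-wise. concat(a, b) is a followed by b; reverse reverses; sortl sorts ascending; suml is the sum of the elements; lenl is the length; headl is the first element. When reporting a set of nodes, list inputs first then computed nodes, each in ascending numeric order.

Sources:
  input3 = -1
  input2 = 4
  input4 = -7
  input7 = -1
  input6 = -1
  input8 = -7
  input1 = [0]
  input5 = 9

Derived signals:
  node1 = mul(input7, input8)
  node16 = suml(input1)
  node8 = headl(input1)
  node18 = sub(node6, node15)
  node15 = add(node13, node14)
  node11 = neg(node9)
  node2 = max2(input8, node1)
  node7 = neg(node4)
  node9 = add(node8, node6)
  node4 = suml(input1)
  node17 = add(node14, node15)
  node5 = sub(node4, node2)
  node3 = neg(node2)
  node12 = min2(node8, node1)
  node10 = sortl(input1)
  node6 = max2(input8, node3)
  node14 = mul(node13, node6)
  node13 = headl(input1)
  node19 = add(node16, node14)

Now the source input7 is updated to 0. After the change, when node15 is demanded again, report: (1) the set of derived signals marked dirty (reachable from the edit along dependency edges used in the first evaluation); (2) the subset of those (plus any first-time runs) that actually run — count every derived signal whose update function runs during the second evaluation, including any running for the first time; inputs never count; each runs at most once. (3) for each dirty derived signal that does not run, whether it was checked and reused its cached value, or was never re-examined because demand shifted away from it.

The edit dirties: node1, node2, node3, node6, node14, node15.
5 derived signals run: node1, node2, node3, node6, node14.
Cache hits after checking: node15.
Note the absorption at node14: it re-runs yet its value is the same, leaving the output's value untouched.

First demand of the output computes:
  node1 = mul(-1, -7) = 7
  node2 = max2(-7, 7) = 7
  node3 = neg(7) = -7
  node6 = max2(-7, -7) = -7
  node13 = headl([0]) = 0
  node14 = mul(0, -7) = 0
  node15 = add(0, 0) = 0

After the edit, cleaning proceeds:
  node1: a read changed (input7 -1->0) — executes, giving 0.
  node2: a read changed (node1 7->0) — executes, giving 0.
  node3: a read changed (node2 7->0) — executes, giving 0.
  node6: a read changed (node3 -7->0) — executes, giving 0.
  node14: a read changed (node6 -7->0) — executes, giving 0 — identical to its old value.
  node15: dirty, but its reads are unchanged (node13 unchanged, node14 unchanged); cached 0 stands.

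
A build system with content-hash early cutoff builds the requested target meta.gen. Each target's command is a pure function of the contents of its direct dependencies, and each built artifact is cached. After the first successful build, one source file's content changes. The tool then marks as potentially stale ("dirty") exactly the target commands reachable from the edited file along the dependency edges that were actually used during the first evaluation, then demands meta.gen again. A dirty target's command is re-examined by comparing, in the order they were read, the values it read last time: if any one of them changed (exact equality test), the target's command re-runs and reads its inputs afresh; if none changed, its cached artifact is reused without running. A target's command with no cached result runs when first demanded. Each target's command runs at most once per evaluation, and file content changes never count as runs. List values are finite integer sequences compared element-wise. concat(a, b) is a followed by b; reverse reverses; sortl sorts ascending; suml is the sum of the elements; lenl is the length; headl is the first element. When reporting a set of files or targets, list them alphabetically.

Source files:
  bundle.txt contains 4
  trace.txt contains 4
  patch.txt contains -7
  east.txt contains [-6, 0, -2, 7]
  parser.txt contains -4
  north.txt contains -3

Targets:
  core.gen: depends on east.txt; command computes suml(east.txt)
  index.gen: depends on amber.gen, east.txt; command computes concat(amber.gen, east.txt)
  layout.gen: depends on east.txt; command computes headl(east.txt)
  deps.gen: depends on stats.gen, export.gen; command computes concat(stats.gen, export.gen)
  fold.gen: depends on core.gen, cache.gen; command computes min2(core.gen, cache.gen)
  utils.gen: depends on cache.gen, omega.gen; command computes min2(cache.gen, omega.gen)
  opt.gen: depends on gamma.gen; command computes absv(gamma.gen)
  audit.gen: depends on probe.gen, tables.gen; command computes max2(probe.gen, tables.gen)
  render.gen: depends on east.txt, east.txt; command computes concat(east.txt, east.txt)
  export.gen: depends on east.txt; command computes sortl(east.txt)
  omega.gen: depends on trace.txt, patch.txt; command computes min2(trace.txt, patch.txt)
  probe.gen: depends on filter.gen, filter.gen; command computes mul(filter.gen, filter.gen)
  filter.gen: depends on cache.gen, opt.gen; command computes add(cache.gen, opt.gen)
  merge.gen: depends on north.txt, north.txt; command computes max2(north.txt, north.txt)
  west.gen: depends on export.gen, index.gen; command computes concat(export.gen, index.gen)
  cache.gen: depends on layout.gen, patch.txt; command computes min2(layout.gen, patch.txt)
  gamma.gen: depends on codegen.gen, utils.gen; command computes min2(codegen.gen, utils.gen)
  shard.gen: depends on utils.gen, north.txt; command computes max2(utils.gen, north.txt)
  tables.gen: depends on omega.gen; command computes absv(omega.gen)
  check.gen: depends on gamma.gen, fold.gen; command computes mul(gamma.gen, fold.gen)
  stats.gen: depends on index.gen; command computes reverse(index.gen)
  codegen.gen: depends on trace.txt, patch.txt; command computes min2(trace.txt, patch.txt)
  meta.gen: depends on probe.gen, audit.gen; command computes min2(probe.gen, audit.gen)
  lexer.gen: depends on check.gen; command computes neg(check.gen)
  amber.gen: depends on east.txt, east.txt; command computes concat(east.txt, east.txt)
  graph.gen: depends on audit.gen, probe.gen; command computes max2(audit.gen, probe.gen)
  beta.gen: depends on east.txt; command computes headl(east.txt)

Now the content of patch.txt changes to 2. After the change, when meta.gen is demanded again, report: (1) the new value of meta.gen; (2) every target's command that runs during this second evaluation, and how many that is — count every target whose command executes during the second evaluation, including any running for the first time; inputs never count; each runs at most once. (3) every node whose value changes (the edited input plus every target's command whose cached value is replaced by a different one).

New value of meta.gen: 0.
Target commands that run: audit.gen, cache.gen, codegen.gen, filter.gen, gamma.gen, meta.gen, omega.gen, opt.gen, tables.gen, utils.gen — 10 in total.
Values that change: audit.gen, cache.gen, codegen.gen, gamma.gen, omega.gen, opt.gen, patch.txt, tables.gen, utils.gen.
Key observation: the cutoff stops propagation at probe.gen — its inputs' values are unchanged, so it reuses its cache.

First evaluation (everything demanded from the output):
  codegen.gen = min2(4, -7) = -7
  layout.gen = headl([-6, 0, -2, 7]) = -6
  cache.gen = min2(-6, -7) = -7
  omega.gen = min2(4, -7) = -7
  tables.gen = absv(-7) = 7
  utils.gen = min2(-7, -7) = -7
  gamma.gen = min2(-7, -7) = -7
  opt.gen = absv(-7) = 7
  filter.gen = add(-7, 7) = 0
  probe.gen = mul(0, 0) = 0
  audit.gen = max2(0, 7) = 7
  meta.gen = min2(0, 7) = 0

Propagation after the edit:
  cache.gen: runs — patch.txt -7->2; result -6.
  codegen.gen: runs — patch.txt -7->2; result 2.
  omega.gen: runs — patch.txt -7->2; result 2.
  tables.gen: runs — omega.gen -7->2; result 2.
  utils.gen: runs — cache.gen -7->-6; omega.gen -7->2; result -6.
  gamma.gen: runs — codegen.gen -7->2; utils.gen -7->-6; result -6.
  opt.gen: runs — gamma.gen -7->-6; result 6.
  filter.gen: runs — cache.gen -7->-6; opt.gen 7->6; result 0 (same value as before).
  probe.gen: checked — values it read are unchanged (filter.gen unchanged, filter.gen unchanged); reused cached 0 without running.
  audit.gen: runs — tables.gen 7->2; result 2.
  meta.gen: runs — audit.gen 7->2; result 0 (same value as before).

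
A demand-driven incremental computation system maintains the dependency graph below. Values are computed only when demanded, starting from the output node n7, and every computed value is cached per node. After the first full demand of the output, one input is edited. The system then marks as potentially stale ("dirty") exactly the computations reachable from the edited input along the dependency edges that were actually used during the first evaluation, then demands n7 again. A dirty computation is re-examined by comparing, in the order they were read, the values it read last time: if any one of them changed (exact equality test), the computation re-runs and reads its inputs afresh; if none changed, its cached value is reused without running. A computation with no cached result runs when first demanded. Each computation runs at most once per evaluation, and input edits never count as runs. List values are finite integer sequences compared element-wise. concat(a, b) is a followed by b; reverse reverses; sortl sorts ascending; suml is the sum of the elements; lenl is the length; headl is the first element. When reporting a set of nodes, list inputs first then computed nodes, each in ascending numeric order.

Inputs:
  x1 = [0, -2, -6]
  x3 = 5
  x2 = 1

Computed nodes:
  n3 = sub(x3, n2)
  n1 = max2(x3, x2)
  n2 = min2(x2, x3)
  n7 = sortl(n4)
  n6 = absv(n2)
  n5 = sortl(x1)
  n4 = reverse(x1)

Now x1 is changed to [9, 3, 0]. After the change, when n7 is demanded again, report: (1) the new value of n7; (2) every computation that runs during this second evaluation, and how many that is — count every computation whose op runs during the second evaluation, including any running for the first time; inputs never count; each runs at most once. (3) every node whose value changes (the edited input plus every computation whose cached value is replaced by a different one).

First evaluation (everything demanded from the output):
  n4 = reverse([0, -2, -6]) = [-6, -2, 0]
  n7 = sortl([-6, -2, 0]) = [-6, -2, 0]

Propagation after the edit:
  n4: runs — x1 [0, -2, -6]->[9, 3, 0]; result [0, 3, 9].
  n7: runs — n4 [-6, -2, 0]->[0, 3, 9]; result [0, 3, 9].

New value of n7: [0, 3, 9].
Computations that run: n4, n7 — 2 in total.
Values that change: x1, n4, n7.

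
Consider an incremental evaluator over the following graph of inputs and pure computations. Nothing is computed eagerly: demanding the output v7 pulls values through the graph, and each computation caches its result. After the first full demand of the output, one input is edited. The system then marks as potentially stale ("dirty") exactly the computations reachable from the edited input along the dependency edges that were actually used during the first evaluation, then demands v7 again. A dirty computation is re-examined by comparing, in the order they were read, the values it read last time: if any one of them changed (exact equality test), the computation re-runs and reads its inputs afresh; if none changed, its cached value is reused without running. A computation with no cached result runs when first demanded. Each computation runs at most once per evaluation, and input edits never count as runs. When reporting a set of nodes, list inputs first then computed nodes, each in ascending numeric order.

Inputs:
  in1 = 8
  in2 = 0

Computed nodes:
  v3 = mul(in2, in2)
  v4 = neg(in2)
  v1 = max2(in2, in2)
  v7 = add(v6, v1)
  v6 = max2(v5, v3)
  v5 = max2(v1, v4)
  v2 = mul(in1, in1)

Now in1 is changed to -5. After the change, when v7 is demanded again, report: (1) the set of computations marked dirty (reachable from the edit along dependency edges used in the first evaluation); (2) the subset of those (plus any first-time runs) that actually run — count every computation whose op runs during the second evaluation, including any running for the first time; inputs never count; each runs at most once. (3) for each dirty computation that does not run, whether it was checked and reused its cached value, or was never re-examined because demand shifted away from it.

Dirty set: none.
Run set: none (0 run).
All dirty computations ended up running.
The important point: nothing the output needs ever reads in1, so the edit is invisible to it.

Initial pass — values computed on the first demand:
  v1 = max2(0, 0) = 0
  v3 = mul(0, 0) = 0
  v4 = neg(0) = 0
  v5 = max2(0, 0) = 0
  v6 = max2(0, 0) = 0
  v7 = add(0, 0) = 0

Second demand — change propagation:
  no demanded computation ever read in1, so the edit dirties nothing and nothing runs.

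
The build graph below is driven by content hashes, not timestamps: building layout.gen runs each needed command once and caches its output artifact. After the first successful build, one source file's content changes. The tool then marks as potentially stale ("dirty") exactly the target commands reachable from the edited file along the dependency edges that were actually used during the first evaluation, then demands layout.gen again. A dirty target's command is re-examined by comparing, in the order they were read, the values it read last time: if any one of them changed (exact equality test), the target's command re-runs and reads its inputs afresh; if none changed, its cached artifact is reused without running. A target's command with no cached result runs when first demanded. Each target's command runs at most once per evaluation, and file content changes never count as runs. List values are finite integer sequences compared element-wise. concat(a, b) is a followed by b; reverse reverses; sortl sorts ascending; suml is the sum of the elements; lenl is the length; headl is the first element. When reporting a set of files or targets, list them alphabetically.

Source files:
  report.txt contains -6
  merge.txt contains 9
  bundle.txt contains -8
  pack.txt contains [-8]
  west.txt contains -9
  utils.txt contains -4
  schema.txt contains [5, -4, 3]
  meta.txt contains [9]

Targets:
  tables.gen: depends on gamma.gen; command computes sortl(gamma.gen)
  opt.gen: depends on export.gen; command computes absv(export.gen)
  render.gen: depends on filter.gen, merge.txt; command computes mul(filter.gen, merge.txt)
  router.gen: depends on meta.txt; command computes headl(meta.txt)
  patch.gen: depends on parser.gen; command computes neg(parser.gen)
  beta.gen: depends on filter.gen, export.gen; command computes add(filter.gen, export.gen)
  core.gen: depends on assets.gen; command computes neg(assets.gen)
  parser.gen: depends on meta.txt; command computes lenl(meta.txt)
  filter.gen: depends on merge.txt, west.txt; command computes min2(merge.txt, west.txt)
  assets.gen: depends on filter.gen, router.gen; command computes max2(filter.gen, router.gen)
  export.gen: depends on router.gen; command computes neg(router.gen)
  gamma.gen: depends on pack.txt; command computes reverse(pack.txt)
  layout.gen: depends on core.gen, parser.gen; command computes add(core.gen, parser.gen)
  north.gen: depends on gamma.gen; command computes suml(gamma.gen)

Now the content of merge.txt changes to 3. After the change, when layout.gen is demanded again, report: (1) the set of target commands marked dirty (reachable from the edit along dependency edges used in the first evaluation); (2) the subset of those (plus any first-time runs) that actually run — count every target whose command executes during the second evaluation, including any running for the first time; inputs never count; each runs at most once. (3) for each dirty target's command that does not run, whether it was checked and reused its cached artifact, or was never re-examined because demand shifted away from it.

Dirty set: assets.gen, core.gen, filter.gen, layout.gen.
Run set: filter.gen (1 run).
Re-examined without running (cache reused): assets.gen, core.gen, layout.gen.
The important point: filter.gen recomputes to an identical value, and the output ends up unchanged.

Initial pass — values computed on the first demand:
  filter.gen = min2(9, -9) = -9
  parser.gen = lenl([9]) = 1
  router.gen = headl([9]) = 9
  assets.gen = max2(-9, 9) = 9
  core.gen = neg(9) = -9
  layout.gen = add(-9, 1) = -8

Second demand — change propagation:
  filter.gen: re-runs because merge.txt 9->3; new result -9 (unchanged).
  assets.gen: re-examined; everything it read last time is the same (filter.gen unchanged, router.gen unchanged) — cache 9 kept, no run.
  core.gen: re-examined; everything it read last time is the same (assets.gen unchanged) — cache -9 kept, no run.
  layout.gen: re-examined; everything it read last time is the same (core.gen unchanged, parser.gen unchanged) — cache -8 kept, no run.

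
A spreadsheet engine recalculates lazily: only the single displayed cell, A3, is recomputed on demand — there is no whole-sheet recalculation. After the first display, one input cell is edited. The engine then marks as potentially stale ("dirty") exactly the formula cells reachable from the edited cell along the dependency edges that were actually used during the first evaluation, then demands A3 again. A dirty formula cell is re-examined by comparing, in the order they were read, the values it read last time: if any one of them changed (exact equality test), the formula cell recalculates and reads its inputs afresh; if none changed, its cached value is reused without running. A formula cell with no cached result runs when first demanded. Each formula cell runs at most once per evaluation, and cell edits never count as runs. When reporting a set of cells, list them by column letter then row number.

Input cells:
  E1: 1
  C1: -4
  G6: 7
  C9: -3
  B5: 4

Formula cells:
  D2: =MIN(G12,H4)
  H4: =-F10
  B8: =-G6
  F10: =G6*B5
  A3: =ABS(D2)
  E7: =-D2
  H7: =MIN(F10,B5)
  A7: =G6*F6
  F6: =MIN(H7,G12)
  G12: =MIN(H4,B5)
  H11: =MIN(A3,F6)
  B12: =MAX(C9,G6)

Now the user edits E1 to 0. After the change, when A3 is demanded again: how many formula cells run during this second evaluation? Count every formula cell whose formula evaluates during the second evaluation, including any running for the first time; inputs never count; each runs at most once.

Formula cells that run: none — 0 in total.
Key observation: E1 is never demanded by the output, so the edit triggers no recomputation at all.

First evaluation (everything demanded from the output):
  F10 = 7 * 4 = 28
  H4 = -(28) = -28
  G12 = MIN(-28, 4) = -28
  D2 = MIN(-28, -28) = -28
  A3 = ABS(-28) = 28

Propagation after the edit:
  E1 feeds no computation that the output demands — nothing is marked dirty and nothing runs.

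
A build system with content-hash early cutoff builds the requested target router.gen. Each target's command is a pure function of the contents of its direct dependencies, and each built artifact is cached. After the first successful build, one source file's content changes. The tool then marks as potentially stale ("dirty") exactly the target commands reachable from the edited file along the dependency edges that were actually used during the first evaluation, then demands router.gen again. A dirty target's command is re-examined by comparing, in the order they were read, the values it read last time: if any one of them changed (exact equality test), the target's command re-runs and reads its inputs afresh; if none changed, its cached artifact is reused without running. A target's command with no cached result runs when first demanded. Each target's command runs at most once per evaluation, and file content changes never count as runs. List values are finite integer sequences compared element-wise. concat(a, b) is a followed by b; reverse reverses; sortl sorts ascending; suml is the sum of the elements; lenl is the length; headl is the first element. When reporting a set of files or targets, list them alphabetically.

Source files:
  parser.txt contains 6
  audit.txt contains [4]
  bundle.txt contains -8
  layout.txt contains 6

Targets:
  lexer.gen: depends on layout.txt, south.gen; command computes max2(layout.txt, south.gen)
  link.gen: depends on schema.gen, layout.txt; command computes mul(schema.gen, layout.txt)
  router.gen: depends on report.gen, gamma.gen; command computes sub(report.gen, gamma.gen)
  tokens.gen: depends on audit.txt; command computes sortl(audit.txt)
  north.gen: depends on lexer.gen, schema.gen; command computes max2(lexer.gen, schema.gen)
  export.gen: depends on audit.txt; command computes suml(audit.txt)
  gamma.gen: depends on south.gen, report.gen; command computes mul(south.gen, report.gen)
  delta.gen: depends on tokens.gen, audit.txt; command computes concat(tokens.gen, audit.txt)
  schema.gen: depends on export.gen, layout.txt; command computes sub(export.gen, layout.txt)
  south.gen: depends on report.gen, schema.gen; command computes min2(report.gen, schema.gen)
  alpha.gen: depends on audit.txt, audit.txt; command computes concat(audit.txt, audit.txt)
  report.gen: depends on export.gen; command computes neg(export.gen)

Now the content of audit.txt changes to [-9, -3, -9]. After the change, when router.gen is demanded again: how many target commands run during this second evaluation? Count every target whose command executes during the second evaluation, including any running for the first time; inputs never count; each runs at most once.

First evaluation (everything demanded from the output):
  export.gen = suml([4]) = 4
  report.gen = neg(4) = -4
  schema.gen = sub(4, 6) = -2
  south.gen = min2(-4, -2) = -4
  gamma.gen = mul(-4, -4) = 16
  router.gen = sub(-4, 16) = -20

Propagation after the edit:
  export.gen: runs — audit.txt [4]->[-9, -3, -9]; result -21.
  report.gen: runs — export.gen 4->-21; result 21.
  schema.gen: runs — export.gen 4->-21; result -27.
  south.gen: runs — report.gen -4->21; schema.gen -2->-27; result -27.
  gamma.gen: runs — south.gen -4->-27; report.gen -4->21; result -567.
  router.gen: runs — report.gen -4->21; gamma.gen 16->-567; result 588.

Target commands that run: export.gen, gamma.gen, report.gen, router.gen, schema.gen, south.gen — 6 in total.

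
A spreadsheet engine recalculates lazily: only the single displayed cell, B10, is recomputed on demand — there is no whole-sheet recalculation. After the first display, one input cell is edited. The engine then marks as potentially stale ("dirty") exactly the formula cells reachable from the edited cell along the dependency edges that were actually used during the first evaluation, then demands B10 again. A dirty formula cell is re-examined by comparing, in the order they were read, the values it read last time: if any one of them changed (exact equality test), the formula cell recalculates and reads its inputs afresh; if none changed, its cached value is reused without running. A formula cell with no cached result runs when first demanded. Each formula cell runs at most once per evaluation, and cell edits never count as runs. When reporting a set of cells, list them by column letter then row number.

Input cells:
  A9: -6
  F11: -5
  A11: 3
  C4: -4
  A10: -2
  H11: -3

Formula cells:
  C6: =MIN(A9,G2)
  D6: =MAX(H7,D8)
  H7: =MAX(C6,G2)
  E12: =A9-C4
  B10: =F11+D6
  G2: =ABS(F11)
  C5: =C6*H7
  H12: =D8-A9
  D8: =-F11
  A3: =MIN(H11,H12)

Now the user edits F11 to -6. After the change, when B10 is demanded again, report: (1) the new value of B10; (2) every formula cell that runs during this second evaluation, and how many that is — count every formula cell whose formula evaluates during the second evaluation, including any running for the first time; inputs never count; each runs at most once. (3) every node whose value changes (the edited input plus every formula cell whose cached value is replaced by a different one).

New value of B10: 0.
Formula cells that run: B10, C6, D6, D8, G2, H7 — 6 in total.
Values that change: D6, D8, F11, G2, H7.

First evaluation (everything demanded from the output):
  D8 = -(-5) = 5
  G2 = ABS(-5) = 5
  C6 = MIN(-6, 5) = -6
  H7 = MAX(-6, 5) = 5
  D6 = MAX(5, 5) = 5
  B10 = -5 + 5 = 0

Propagation after the edit:
  D8: runs — F11 -5->-6; result 6.
  G2: runs — F11 -5->-6; result 6.
  C6: runs — G2 5->6; result -6 (same value as before).
  H7: runs — G2 5->6; result 6.
  D6: runs — H7 5->6; D8 5->6; result 6.
  B10: runs — F11 -5->-6; D6 5->6; result 0 (same value as before).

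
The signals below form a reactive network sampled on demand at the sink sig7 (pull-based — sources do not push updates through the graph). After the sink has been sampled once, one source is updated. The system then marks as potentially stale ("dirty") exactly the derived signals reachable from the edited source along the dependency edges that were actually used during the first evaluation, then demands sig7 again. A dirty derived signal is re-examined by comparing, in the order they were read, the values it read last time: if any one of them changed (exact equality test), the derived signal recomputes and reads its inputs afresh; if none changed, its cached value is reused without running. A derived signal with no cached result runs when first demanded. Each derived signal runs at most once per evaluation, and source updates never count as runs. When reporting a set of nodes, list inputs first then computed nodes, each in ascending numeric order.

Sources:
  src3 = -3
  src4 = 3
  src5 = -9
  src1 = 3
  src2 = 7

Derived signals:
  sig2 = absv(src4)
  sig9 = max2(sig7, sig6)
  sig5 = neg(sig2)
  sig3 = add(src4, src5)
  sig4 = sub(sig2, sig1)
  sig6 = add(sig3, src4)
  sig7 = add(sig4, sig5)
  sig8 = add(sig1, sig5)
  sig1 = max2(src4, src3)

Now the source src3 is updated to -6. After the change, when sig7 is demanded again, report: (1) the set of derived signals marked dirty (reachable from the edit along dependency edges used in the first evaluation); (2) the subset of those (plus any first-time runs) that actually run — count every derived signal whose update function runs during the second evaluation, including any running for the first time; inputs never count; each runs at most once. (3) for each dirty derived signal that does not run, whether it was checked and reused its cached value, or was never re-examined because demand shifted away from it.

Initial pass — values computed on the first demand:
  sig1 = max2(3, -3) = 3
  sig2 = absv(3) = 3
  sig4 = sub(3, 3) = 0
  sig5 = neg(3) = -3
  sig7 = add(0, -3) = -3

Second demand — change propagation:
  sig1: re-runs because src3 -3->-6; new result 3 (unchanged).
  sig4: re-examined; everything it read last time is the same (sig2 unchanged, sig1 unchanged) — cache 0 kept, no run.
  sig7: re-examined; everything it read last time is the same (sig4 unchanged, sig5 unchanged) — cache -3 kept, no run.

The important point: sig1 recomputes to an identical value, and the output ends up unchanged.

Dirty set: sig1, sig4, sig7.
Run set: sig1 (1 run).
Re-examined without running (cache reused): sig4, sig7.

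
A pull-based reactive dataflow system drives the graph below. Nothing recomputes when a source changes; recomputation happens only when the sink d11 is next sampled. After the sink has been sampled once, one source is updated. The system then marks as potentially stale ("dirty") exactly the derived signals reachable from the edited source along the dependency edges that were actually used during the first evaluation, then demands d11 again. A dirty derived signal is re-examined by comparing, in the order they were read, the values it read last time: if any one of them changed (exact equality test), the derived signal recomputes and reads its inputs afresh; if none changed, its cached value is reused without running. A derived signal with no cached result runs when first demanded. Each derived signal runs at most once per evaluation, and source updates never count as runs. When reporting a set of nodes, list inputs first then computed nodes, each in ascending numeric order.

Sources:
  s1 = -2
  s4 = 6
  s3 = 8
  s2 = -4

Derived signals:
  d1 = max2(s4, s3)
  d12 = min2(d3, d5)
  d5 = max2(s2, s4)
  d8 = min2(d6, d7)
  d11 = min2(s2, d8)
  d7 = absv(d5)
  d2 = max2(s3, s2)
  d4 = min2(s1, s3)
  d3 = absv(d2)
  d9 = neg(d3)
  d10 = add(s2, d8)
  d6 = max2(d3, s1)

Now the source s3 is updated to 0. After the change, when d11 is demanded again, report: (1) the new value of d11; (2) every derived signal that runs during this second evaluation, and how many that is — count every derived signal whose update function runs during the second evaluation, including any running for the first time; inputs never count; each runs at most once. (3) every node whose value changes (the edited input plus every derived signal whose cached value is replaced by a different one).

New value of d11: -4.
Derived signals that run: d2, d3, d6, d8, d11 — 5 in total.
Values that change: s3, d2, d3, d6, d8.

First evaluation (everything demanded from the output):
  d2 = max2(8, -4) = 8
  d3 = absv(8) = 8
  d5 = max2(-4, 6) = 6
  d6 = max2(8, -2) = 8
  d7 = absv(6) = 6
  d8 = min2(8, 6) = 6
  d11 = min2(-4, 6) = -4

Propagation after the edit:
  d2: runs — s3 8->0; result 0.
  d3: runs — d2 8->0; result 0.
  d6: runs — d3 8->0; result 0.
  d8: runs — d6 8->0; result 0.
  d11: runs — d8 6->0; result -4 (same value as before).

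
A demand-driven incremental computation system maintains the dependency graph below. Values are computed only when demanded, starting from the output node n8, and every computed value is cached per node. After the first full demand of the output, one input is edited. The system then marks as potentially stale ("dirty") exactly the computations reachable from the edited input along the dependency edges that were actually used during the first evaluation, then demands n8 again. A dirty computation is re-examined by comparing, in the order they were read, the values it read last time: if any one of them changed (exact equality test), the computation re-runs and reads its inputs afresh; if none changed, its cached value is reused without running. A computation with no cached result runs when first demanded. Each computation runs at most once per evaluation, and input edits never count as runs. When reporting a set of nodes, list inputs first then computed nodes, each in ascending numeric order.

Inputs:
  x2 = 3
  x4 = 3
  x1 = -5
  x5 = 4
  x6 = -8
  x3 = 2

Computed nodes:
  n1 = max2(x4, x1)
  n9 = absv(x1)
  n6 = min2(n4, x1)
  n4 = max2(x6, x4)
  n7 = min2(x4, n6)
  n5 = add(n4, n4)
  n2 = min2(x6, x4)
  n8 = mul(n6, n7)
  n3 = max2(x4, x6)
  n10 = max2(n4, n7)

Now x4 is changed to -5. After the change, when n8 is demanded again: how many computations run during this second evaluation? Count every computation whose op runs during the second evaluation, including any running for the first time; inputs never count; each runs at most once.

First evaluation (everything demanded from the output):
  n4 = max2(-8, 3) = 3
  n6 = min2(3, -5) = -5
  n7 = min2(3, -5) = -5
  n8 = mul(-5, -5) = 25

Propagation after the edit:
  n4: runs — x4 3->-5; result -5.
  n6: runs — n4 3->-5; result -5 (same value as before).
  n7: runs — x4 3->-5; result -5 (same value as before).
  n8: checked — values it read are unchanged (n6 unchanged, n7 unchanged); reused cached 25 without running.

Key observation: the cutoff stops propagation at n8 — its inputs' values are unchanged, so it reuses its cache.

Computations that run: n4, n6, n7 — 3 in total.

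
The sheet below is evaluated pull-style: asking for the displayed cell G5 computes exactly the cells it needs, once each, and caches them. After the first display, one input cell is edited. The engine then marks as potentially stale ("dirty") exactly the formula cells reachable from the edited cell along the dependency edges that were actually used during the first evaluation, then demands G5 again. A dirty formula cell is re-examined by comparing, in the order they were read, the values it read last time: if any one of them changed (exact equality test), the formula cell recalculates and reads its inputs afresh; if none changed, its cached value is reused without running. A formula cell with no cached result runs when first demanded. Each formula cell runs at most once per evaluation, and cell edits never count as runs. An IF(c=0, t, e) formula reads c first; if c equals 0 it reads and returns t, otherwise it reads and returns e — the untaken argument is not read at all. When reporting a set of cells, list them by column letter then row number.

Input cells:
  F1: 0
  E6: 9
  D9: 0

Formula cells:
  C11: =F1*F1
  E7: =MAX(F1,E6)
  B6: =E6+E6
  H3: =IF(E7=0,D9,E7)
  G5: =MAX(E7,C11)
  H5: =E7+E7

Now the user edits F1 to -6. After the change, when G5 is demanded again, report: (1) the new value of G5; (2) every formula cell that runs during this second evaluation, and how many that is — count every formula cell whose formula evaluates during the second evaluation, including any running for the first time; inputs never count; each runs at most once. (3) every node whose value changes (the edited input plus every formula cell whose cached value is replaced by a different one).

Demanding G5 again yields 36.
3 formula cells run: C11, E7, G5.
The nodes whose values change: C11, F1, G5.

First demand of the output computes:
  C11 = 0 * 0 = 0
  E7 = MAX(0, 9) = 9
  G5 = MAX(9, 0) = 9

After the edit, cleaning proceeds:
  C11: a read changed (F1 0->-6; F1 0->-6) — executes, giving 36.
  E7: a read changed (F1 0->-6) — executes, giving 9 — identical to its old value.
  G5: a read changed (C11 0->36) — executes, giving 36.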